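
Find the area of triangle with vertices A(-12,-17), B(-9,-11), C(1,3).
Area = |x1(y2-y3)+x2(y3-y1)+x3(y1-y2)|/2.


-12*(-11-3) = 168
-9*(3+ 17) = -180
1*(-17+ 11) = -6
sum = -18
Area = |-18|/2 = 9.0000

9.0000 sq units


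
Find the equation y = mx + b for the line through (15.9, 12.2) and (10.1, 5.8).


m = (-6.4)/(-5.8) = 1.1034
b = y1 - m*x1 = 12.2 - (-6.4*15.9)/(-5.8) = 12.2 - 17.5448 = -5.3448

y = 1.1034x - 5.3448


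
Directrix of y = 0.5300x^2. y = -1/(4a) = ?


a = 0.5300
1/(4a) = 0.4717
directrix: y = -0.4717 = -0.4717

y = -0.4717


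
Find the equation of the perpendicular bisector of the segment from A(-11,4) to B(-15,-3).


Midpoint = (-13, 0.5)
Slope of AB = dy/dx = -7/(-4) = 1.7500
Perp slope = -dx/dy = -4/7 = -0.5714
b = My - (perp slope)*Mx = 0.5 + (-4*(-13))/(-7) = 0.5 - 7.4286 = -6.9286

y = -0.5714x - 6.9286


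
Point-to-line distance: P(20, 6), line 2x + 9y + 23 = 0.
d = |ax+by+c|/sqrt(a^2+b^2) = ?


|2*20 + 9*6 + 23| = |117| = 117
sqrt(4 + 81) = sqrt(85) = 9.2195
d = 117/sqrt(85) = 12.6904

12.6904


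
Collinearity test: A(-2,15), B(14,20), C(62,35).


-2*(20-35) + 14*(35-15) + 62*(15-20)
= 30 + 280 - 310 = 0

Yes, collinear (determinant = 0)


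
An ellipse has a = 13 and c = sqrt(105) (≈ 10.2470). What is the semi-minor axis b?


b^2 = 13^2 - (sqrt(105))^2 = 169 - 105 = 64
b = sqrt(64) = 8

b = 8


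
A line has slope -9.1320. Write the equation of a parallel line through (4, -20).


Parallel lines have equal slopes.
m2 = -9.1320
b2 = -20 + 9.1320*4 = 16.5280

y = -9.1320x + 16.5280


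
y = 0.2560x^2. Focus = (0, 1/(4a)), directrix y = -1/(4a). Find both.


a = 0.2560
1/(4a) = 0.9766
Focus = (0, 0.9766)
Directrix: y = -0.9766

Focus = (0, 0.9766), Directrix: y = -0.9766


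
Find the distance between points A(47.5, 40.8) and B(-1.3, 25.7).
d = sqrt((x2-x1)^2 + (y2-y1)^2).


dx = -1.3 - 47.5 = -48.8
dy = 25.7 - 40.8 = -15.1
d = sqrt(2381.44 + 228.01) = sqrt(2609.45) = 51.0828

51.0828


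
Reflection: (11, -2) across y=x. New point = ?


Reflection rule for y=x: (y, x)
(11, -2) -> (-2, 11)

(-2, 11)


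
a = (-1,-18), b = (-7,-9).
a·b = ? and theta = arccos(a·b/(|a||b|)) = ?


a·b = -1*(-7) - 18*(-9) = 7 + 162 = 169
|a| = sqrt(1+324) = 18.0278
|b| = sqrt(49+81) = 11.4018
cos(theta) = 169/(sqrt(325)*sqrt(130)) = 169/sqrt(42250) = 0.822192
theta = arccos(169/sqrt(42250)) = 34.6952 degrees

a·b = 169, theta = 34.6952 deg


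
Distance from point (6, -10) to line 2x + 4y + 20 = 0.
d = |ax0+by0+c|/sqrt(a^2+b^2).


|2*6 + 4*(-10) + 20| = |-8| = 8
sqrt(4 + 16) = sqrt(20) = 4.4721
d = 8/sqrt(20) = 1.7889

1.7889


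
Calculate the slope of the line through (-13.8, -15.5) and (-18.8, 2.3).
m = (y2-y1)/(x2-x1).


dy = 2.3 + 15.5 = 17.8
dx = -18.8 + 13.8 = -5.0
m = 17.8/(-5.0) = -3.5600

m = -3.5600


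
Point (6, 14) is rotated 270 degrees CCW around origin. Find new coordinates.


cos(270) = 0, sin(270) = -1
x' = 6*0 - 14*(-1) = 14
y' = 6*(-1) + 14*0 = -6

(14, -6)


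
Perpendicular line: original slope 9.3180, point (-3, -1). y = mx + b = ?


Perpendicular slope = -1/m1 = -1/9.3180 = -0.1073
b2 = y0 - m2*x0 = -1 - 3/9.3180 = -1 - 0.3220 = -1.3220

y = -0.1073x - 1.3220


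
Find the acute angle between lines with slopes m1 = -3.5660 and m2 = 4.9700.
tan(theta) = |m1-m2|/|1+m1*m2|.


m1-m2 = -8.536
1+m1*m2 = -16.72302
tan(theta) = |-8.536/(-16.72302)| = 0.510434
theta = arctan(|-8.536/(-16.72302)|) = 27.0413 degrees (acute angle)

27.0413 degrees


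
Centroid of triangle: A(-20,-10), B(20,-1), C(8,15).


Gx = (-20+20+8)/3 = 8/3 = 2.6667
Gy = (-10- 1+15)/3 = 4/3 = 1.3333

G = (2.6667, 1.3333)


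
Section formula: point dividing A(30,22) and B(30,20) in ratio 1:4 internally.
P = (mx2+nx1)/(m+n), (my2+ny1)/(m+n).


Px = (1*30 + 4*30)/5 = 150/5 = 30.0000
Py = (1*20 + 4*22)/5 = 108/5 = 21.6000

P = (30.0000, 21.6000)


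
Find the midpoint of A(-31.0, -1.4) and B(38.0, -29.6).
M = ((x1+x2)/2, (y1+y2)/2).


Mx = (-31.0 + 38.0)/2 = 7.0/2 = 3.5000
My = (-1.4 - 29.6)/2 = -31.0/2 = -15.5000

(3.5000, -15.5000)


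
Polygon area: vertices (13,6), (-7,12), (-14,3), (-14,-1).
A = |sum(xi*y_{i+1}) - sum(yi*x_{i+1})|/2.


sum(xi*y_{i+1}) = 13*12 - 7*3 - 14*(-1) - 14*6 = 65
sum(yi*x_{i+1}) = 6*(-7) + 12*(-14) + 3*(-14) - 1*13 = -265
Area = |65 + 265|/2 = 330/2 = 165.0000

165.0000 sq units


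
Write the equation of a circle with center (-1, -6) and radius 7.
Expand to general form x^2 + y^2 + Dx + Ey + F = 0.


(x+ 1)^2 + (y+ 6)^2 = 7^2
D = -2h = 2, E = -2k = 12
F = h^2+k^2-r^2 = 1+36-49 = -12

x^2 + y^2 + 2x + 12y - 12 = 0


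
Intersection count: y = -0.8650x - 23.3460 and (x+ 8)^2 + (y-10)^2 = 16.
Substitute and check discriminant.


Substitute y = -0.8650x - 23.3460: (x+ 8)^2 + (-0.8650x- 23.3460-10)^2 = 16
Expand to Ax^2 + Bx + C = 0, where b-k = -33.346
A = 1+m^2 = 1.748225
B = 2(m(b-k) - h) = 2(-0.8650*(-33.346) + 8) = 73.68858
C = h^2 + (b-k)^2 - r^2 = 64 + 1111.955716 - 16 = 1159.955716
disc = B^2-4AC = 5430.0068 - 8111.4543 = -2681.4475
disc < 0

0 intersection points


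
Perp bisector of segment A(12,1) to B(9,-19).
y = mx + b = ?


Midpoint = (10.5, -9)
Slope of AB = dy/dx = -20/(-3) = 6.6667
Perp slope = -dx/dy = -3/20 = -0.1500
b = My - (perp slope)*Mx = -9 + (-3*10.5)/(-20) = -9 + 1.5750 = -7.4250

y = -0.1500x - 7.4250


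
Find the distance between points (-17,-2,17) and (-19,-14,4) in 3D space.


dx=-2, dy=-12, dz=-13
d = sqrt(4+144+169) = sqrt(317) = 17.8045

17.8045


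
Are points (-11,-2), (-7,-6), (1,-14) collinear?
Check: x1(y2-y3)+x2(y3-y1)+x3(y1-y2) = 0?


-11*(-6+ 14) - 7*(-14+ 2) + 1*(-2+ 6)
= -88 + 84 + 4 = 0

Yes, collinear (determinant = 0)


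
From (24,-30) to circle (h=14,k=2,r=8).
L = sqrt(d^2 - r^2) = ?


d = sqrt((24-14)^2 + (-30-2)^2) = sqrt(100+1024) = 33.5261
L = sqrt(1124.0000 - 64) = sqrt(1060.0000) = 32.5576

32.5576


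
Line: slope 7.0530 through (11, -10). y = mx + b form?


y + 10 = 7.0530(x - 11)
y = 7.0530x - 10 - 7.0530*11
y = 7.0530x - 87.5830

y = 7.0530x - 87.5830


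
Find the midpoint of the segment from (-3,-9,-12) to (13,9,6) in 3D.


Mx = (-3+13)/2 = 5.0000
My = (-9+9)/2 = 0
Mz = (-12+6)/2 = -3.0000

M = (5.0000, 0, -3.0000)


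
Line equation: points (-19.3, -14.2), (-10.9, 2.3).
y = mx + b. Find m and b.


m = (16.5)/(8.4) = 1.9643
b = y1 - m*x1 = -14.2 - (16.5*(-19.3))/(8.4) = -14.2 + 37.9107 = 23.7107

y = 1.9643x + 23.7107


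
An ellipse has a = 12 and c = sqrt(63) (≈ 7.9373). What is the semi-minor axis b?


b^2 = 12^2 - (sqrt(63))^2 = 144 - 63 = 81
b = sqrt(81) = 9

b = 9


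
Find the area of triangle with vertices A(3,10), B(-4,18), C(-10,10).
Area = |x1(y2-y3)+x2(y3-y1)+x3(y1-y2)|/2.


3*(18-10) = 24
-4*(10-10) = 0
-10*(10-18) = 80
sum = 104
Area = |104|/2 = 52.0000

52.0000 sq units


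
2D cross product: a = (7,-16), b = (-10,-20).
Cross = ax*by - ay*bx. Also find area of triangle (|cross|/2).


cross = 7*(-20) + 16*(-10) = -140 - 160 = -300
Triangle area = |-300|/2 = 300/2 = 150.0000

cross = -300, triangle area = 150.0000


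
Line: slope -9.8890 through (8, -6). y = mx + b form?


y + 6 = -9.8890(x - 8)
y = -9.8890x - 6 + 9.8890*8
y = -9.8890x + 73.1120

y = -9.8890x + 73.1120


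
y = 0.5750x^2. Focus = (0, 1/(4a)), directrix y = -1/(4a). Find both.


a = 0.5750
1/(4a) = 0.4348
Focus = (0, 0.4348)
Directrix: y = -0.4348

Focus = (0, 0.4348), Directrix: y = -0.4348


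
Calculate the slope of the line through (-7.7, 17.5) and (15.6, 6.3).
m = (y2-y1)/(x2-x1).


dy = 6.3 - 17.5 = -11.2
dx = 15.6 + 7.7 = 23.3
m = -11.2/23.3 = -0.4807

m = -0.4807


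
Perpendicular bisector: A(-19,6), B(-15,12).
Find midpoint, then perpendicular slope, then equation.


Midpoint = (-17, 9)
Slope of AB = dy/dx = 6/4 = 1.5000
Perp slope = -dx/dy = -4/6 = -0.6667
b = My - (perp slope)*Mx = 9 + (4*(-17))/6 = 9 - 11.3333 = -2.3333

y = -0.6667x - 2.3333


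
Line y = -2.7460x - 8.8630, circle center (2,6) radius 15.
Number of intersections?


Substitute y = -2.7460x - 8.8630: (x-2)^2 + (-2.7460x- 8.8630-6)^2 = 225
Expand to Ax^2 + Bx + C = 0, where b-k = -14.863
A = 1+m^2 = 8.540516
B = 2(m(b-k) - h) = 2(-2.7460*(-14.863) - 2) = 77.627596
C = h^2 + (b-k)^2 - r^2 = 4 + 220.908769 - 225 = -0.091231
disc = B^2-4AC = 6026.0437 + 3.1166 = 6029.1603
disc > 0

2 intersection points


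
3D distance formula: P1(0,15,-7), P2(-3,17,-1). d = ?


dx=-3, dy=2, dz=6
d = sqrt(9+4+36) = sqrt(49) = 7.0000

7.0000


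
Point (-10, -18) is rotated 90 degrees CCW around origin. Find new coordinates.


cos(90) = 0, sin(90) = 1
x' = -10*0 + 18*1 = 18
y' = -10*1 - 18*0 = -10

(18, -10)


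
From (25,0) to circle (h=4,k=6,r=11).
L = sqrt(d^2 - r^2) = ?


d = sqrt((25-4)^2 + (0-6)^2) = sqrt(441+36) = 21.8403
L = sqrt(477.0000 - 121) = sqrt(356.0000) = 18.8680

18.8680


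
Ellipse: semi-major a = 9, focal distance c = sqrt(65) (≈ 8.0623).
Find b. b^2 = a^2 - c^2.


b^2 = 9^2 - (sqrt(65))^2 = 81 - 65 = 16
b = sqrt(16) = 4

b = 4


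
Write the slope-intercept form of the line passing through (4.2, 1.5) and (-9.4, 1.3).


m = (-0.2)/(-13.6) = 0.0147
b = y1 - m*x1 = 1.5 - (-0.2*4.2)/(-13.6) = 1.5 - 0.0618 = 1.4382

y = 0.0147x + 1.4382


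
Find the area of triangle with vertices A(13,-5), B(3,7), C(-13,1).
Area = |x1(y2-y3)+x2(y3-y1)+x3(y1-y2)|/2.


13*(7-1) = 78
3*(1+ 5) = 18
-13*(-5-7) = 156
sum = 252
Area = |252|/2 = 126.0000

126.0000 sq units


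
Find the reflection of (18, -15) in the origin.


Reflection rule for origin: (-x, -y)
(18, -15) -> (-18, 15)

(-18, 15)


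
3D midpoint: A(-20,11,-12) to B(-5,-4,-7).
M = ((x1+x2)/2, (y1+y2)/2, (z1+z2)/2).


Mx = (-20- 5)/2 = -12.5000
My = (11- 4)/2 = 3.5000
Mz = (-12- 7)/2 = -9.5000

M = (-12.5000, 3.5000, -9.5000)


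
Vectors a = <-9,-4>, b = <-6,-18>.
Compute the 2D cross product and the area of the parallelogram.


cross = -9*(-18) + 4*(-6) = 162 - 24 = 138
Parallelogram area = |138| = 138

cross = 138, parallelogram area = 138


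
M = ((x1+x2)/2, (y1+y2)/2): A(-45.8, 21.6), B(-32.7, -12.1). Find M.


Mx = (-45.8 - 32.7)/2 = -78.5/2 = -39.2500
My = (21.6 - 12.1)/2 = 9.5/2 = 4.7500

(-39.2500, 4.7500)


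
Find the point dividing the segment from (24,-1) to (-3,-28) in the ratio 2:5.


Px = (2*(-3) + 5*24)/7 = 114/7 = 16.2857
Py = (2*(-28) + 5*(-1))/7 = -61/7 = -8.7143

P = (16.2857, -8.7143)


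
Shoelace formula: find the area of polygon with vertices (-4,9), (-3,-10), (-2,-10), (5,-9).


sum(xi*y_{i+1}) = -4*(-10) - 3*(-10) - 2*(-9) + 5*9 = 133
sum(yi*x_{i+1}) = 9*(-3) - 10*(-2) - 10*5 - 9*(-4) = -21
Area = |133 + 21|/2 = 154/2 = 77.0000

77.0000 sq units


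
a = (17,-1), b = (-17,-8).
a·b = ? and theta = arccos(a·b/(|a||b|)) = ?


a·b = 17*(-17) - 1*(-8) = -289 + 8 = -281
|a| = sqrt(289+1) = 17.0294
|b| = sqrt(289+64) = 18.7883
cos(theta) = -281/(sqrt(290)*sqrt(353)) = -281/sqrt(102370) = -0.878254
theta = arccos(-281/sqrt(102370)) = 151.4324 degrees

a·b = -281, theta = 151.4324 deg


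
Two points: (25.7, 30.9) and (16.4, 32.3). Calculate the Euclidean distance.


dx = 16.4 - 25.7 = -9.3
dy = 32.3 - 30.9 = 1.4
d = sqrt(86.49 + 1.96) = sqrt(88.45) = 9.4048

9.4048


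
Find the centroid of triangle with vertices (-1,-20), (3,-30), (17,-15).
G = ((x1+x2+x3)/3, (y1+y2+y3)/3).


Gx = (-1+3+17)/3 = 19/3 = 6.3333
Gy = (-20- 30- 15)/3 = -65/3 = -21.6667

G = (6.3333, -21.6667)


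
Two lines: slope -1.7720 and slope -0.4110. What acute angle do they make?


m1-m2 = -1.361
1+m1*m2 = 1.728292
tan(theta) = |-1.361/1.728292| = 0.787483
theta = arctan(|-1.361/1.728292|) = 38.2198 degrees (acute angle)

38.2198 degrees


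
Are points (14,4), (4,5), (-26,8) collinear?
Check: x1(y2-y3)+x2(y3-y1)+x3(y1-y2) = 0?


14*(5-8) + 4*(8-4) - 26*(4-5)
= -42 + 16 + 26 = 0

Yes, collinear (determinant = 0)


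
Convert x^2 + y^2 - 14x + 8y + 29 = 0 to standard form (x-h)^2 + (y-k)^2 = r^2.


h = -D/2 = 14/2 = 7
k = -E/2 = -8/2 = -4
r^2 = h^2 + k^2 - F = 49 + 16 - 29 = 36
r = 6

Center (7, -4), radius = 6


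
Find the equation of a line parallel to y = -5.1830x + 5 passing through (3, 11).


Parallel lines have equal slopes.
m2 = -5.1830
b2 = 11 + 5.1830*3 = 26.5490

y = -5.1830x + 26.5490


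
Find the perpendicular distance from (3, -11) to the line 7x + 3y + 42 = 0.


|7*3 + 3*(-11) + 42| = |30| = 30
sqrt(49 + 9) = sqrt(58) = 7.6158
d = 30/sqrt(58) = 3.9392

3.9392


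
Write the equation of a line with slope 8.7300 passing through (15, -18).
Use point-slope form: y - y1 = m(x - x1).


y + 18 = 8.7300(x - 15)
y = 8.7300x - 18 - 8.7300*15
y = 8.7300x - 148.9500

y = 8.7300x - 148.9500


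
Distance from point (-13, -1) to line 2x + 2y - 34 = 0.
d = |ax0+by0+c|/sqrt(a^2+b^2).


|2*(-13) + 2*(-1) - 34| = |-62| = 62
sqrt(4 + 4) = sqrt(8) = 2.8284
d = 62/sqrt(8) = 21.9203

21.9203


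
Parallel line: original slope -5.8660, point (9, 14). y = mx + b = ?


Parallel lines have equal slopes.
m2 = -5.8660
b2 = 14 + 5.8660*9 = 66.7940

y = -5.8660x + 66.7940


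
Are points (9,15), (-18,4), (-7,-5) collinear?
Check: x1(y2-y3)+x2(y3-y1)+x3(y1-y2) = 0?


9*(4+ 5) - 18*(-5-15) - 7*(15-4)
= 81 + 360 - 77 = 364

No, not collinear (determinant = 364)


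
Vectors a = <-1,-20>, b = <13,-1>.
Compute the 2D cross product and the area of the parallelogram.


cross = -1*(-1) + 20*13 = 1 + 260 = 261
Parallelogram area = |261| = 261

cross = 261, parallelogram area = 261


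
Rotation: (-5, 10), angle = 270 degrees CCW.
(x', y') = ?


cos(270) = 0, sin(270) = -1
x' = -5*0 - 10*(-1) = 10
y' = -5*(-1) + 10*0 = 5

(10, 5)


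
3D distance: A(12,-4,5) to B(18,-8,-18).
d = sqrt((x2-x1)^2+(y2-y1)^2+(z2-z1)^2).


dx=6, dy=-4, dz=-23
d = sqrt(36+16+529) = sqrt(581) = 24.1039

24.1039


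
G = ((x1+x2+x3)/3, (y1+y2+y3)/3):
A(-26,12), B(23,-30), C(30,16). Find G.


Gx = (-26+23+30)/3 = 27/3 = 9.0000
Gy = (12- 30+16)/3 = -2/3 = -0.6667

G = (9.0000, -0.6667)


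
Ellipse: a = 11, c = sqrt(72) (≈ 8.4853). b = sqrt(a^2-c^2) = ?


b^2 = 11^2 - (sqrt(72))^2 = 121 - 72 = 49
b = sqrt(49) = 7

b = 7


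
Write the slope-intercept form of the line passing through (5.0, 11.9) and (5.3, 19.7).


m = (7.8)/(0.3) = 26.0000
b = y1 - m*x1 = 11.9 - (7.8*5.0)/(0.3) = 11.9 - 130.0000 = -118.1000

y = 26.0000x - 118.1000


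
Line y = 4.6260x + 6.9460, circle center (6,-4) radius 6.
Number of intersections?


Substitute y = 4.6260x + 6.9460: (x-6)^2 + (4.6260x+6.9460+ 4)^2 = 36
Expand to Ax^2 + Bx + C = 0, where b-k = 10.946
A = 1+m^2 = 22.399876
B = 2(m(b-k) - h) = 2(4.6260*10.946 - 6) = 89.272392
C = h^2 + (b-k)^2 - r^2 = 36 + 119.814916 - 36 = 119.814916
disc = B^2-4AC = 7969.5600 - 10735.3570 = -2765.7970
disc < 0

0 intersection points


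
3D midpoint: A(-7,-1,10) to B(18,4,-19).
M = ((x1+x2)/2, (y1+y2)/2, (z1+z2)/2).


Mx = (-7+18)/2 = 5.5000
My = (-1+4)/2 = 1.5000
Mz = (10- 19)/2 = -4.5000

M = (5.5000, 1.5000, -4.5000)


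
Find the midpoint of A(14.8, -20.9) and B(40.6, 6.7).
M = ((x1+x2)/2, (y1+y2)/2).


Mx = (14.8 + 40.6)/2 = 55.4/2 = 27.7000
My = (-20.9 + 6.7)/2 = -14.2/2 = -7.1000

(27.7000, -7.1000)


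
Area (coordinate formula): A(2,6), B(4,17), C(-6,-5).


2*(17+ 5) = 44
4*(-5-6) = -44
-6*(6-17) = 66
sum = 66
Area = |66|/2 = 33.0000

33.0000 sq units


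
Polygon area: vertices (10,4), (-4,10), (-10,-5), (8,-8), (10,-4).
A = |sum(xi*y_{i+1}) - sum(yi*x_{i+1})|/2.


sum(xi*y_{i+1}) = 10*10 - 4*(-5) - 10*(-8) + 8*(-4) + 10*4 = 208
sum(yi*x_{i+1}) = 4*(-4) + 10*(-10) - 5*8 - 8*10 - 4*10 = -276
Area = |208 + 276|/2 = 484/2 = 242.0000

242.0000 sq units


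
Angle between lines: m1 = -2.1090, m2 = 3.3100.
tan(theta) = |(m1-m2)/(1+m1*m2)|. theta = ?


m1-m2 = -5.419
1+m1*m2 = -5.98079
tan(theta) = |-5.419/(-5.98079)| = 0.906068
theta = arctan(|-5.419/(-5.98079)|) = 42.1787 degrees (acute angle)

42.1787 degrees


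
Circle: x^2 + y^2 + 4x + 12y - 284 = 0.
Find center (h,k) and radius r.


h = -D/2 = -4/2 = -2
k = -E/2 = -12/2 = -6
r^2 = h^2 + k^2 - F = 4 + 36 + 284 = 324
r = 18

Center (-2, -6), radius = 18


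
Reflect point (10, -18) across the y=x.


Reflection rule for y=x: (y, x)
(10, -18) -> (-18, 10)

(-18, 10)


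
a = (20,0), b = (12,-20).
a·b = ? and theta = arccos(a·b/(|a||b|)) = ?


a·b = 20*12 + 0*(-20) = 240 + 0 = 240
|a| = sqrt(400+0) = 20.0000
|b| = sqrt(144+400) = 23.3238
cos(theta) = 240/(sqrt(400)*sqrt(544)) = 240/sqrt(217600) = 0.514496
theta = arccos(240/sqrt(217600)) = 59.0362 degrees

a·b = 240, theta = 59.0362 deg


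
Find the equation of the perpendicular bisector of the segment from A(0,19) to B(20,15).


Midpoint = (10, 17)
Slope of AB = dy/dx = -4/20 = -0.2000
Perp slope = -dx/dy = 20/4 = 5.0000
b = My - (perp slope)*Mx = 17 + (20*10)/(-4) = 17 - 50.0000 = -33.0000

y = 5.0000x - 33.0000


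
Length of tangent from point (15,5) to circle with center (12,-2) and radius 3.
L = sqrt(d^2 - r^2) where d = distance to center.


d = sqrt((15-12)^2 + (5+ 2)^2) = sqrt(9+49) = 7.6158
L = sqrt(58.0000 - 9) = sqrt(49.0000) = 7.0000

7.0000


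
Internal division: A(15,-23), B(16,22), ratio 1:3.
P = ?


Px = (1*16 + 3*15)/4 = 61/4 = 15.2500
Py = (1*22 + 3*(-23))/4 = -47/4 = -11.7500

P = (15.2500, -11.7500)


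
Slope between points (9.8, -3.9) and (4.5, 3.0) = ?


dy = 3.0 + 3.9 = 6.9
dx = 4.5 - 9.8 = -5.3
m = 6.9/(-5.3) = -1.3019

m = -1.3019


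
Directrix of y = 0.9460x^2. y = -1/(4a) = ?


a = 0.9460
1/(4a) = 0.2643
directrix: y = -0.2643 = -0.2643

y = -0.2643


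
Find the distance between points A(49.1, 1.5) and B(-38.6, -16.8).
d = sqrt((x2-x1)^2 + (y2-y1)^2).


dx = -38.6 - 49.1 = -87.7
dy = -16.8 - 1.5 = -18.3
d = sqrt(7691.29 + 334.89) = sqrt(8026.18) = 89.5890

89.5890


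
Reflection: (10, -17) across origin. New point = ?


Reflection rule for origin: (-x, -y)
(10, -17) -> (-10, 17)

(-10, 17)


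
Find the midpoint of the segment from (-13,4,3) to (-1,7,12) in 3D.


Mx = (-13- 1)/2 = -7.0000
My = (4+7)/2 = 5.5000
Mz = (3+12)/2 = 7.5000

M = (-7.0000, 5.5000, 7.5000)


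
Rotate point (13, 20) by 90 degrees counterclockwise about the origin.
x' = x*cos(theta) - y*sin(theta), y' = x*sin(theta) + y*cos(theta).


cos(90) = 0, sin(90) = 1
x' = 13*0 - 20*1 = -20
y' = 13*1 + 20*0 = 13

(-20, 13)


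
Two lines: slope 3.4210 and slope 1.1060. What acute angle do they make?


m1-m2 = 2.315
1+m1*m2 = 4.783626
tan(theta) = |2.315/4.783626| = 0.483943
theta = arctan(|2.315/4.783626|) = 25.8243 degrees (acute angle)

25.8243 degrees


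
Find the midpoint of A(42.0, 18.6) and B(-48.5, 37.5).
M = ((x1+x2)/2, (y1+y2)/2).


Mx = (42.0 - 48.5)/2 = -6.5/2 = -3.2500
My = (18.6 + 37.5)/2 = 56.1/2 = 28.0500

(-3.2500, 28.0500)


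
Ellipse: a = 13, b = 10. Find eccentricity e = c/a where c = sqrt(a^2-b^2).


c = sqrt(169-100) = sqrt(69) = 8.3066
e = c/a = sqrt(69)/13 = 0.6390

e = 0.6390


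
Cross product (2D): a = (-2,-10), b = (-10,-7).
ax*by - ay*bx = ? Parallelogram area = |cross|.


cross = -2*(-7) + 10*(-10) = 14 - 100 = -86
Parallelogram area = |-86| = 86

cross = -86, parallelogram area = 86


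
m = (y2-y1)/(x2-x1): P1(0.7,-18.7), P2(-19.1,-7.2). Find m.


dy = -7.2 + 18.7 = 11.5
dx = -19.1 - 0.7 = -19.8
m = 11.5/(-19.8) = -0.5808

m = -0.5808


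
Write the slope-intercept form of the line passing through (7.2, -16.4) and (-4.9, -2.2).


m = (14.2)/(-12.1) = -1.1736
b = y1 - m*x1 = -16.4 - (14.2*7.2)/(-12.1) = -16.4 + 8.4496 = -7.9504

y = -1.1736x - 7.9504


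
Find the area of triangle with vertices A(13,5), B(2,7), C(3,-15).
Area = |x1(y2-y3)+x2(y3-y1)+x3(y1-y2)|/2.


13*(7+ 15) = 286
2*(-15-5) = -40
3*(5-7) = -6
sum = 240
Area = |240|/2 = 120.0000

120.0000 sq units


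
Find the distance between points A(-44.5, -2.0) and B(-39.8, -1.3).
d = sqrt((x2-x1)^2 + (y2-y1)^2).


dx = -39.8 + 44.5 = 4.7
dy = -1.3 + 2.0 = 0.7
d = sqrt(22.09 + 0.49) = sqrt(22.58) = 4.7518

4.7518


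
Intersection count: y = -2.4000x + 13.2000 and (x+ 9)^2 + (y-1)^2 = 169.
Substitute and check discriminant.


Substitute y = -2.4000x + 13.2000: (x+ 9)^2 + (-2.4000x+13.2000-1)^2 = 169
Expand to Ax^2 + Bx + C = 0, where b-k = 12.2
A = 1+m^2 = 6.76
B = 2(m(b-k) - h) = 2(-2.4000*12.2 + 9) = -40.56
C = h^2 + (b-k)^2 - r^2 = 81 + 148.84 - 169 = 60.84
disc = B^2-4AC = 1645.1136 - 1645.1136 = 0
disc = 0

1 intersection point (tangent)


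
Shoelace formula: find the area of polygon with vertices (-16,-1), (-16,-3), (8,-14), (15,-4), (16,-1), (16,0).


sum(xi*y_{i+1}) = -16*(-3) - 16*(-14) + 8*(-4) + 15*(-1) + 16*0 + 16*(-1) = 209
sum(yi*x_{i+1}) = -1*(-16) - 3*8 - 14*15 - 4*16 - 1*16 + 0*(-16) = -298
Area = |209 + 298|/2 = 507/2 = 253.5000

253.5000 sq units


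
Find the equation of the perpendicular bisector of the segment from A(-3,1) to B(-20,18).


Midpoint = (-11.5, 9.5)
Slope of AB = dy/dx = 17/(-17) = -1.0000
Perp slope = -dx/dy = 17/17 = 1.0000
b = My - (perp slope)*Mx = 9.5 + (-17*(-11.5))/17 = 9.5 + 11.5000 = 21.0000

y = 1.0000x + 21.0000


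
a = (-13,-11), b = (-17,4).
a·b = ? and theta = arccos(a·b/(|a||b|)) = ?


a·b = -13*(-17) - 11*4 = 221 - 44 = 177
|a| = sqrt(169+121) = 17.0294
|b| = sqrt(289+16) = 17.4642
cos(theta) = 177/(sqrt(290)*sqrt(305)) = 177/sqrt(88450) = 0.595147
theta = arccos(177/sqrt(88450)) = 53.4769 degrees

a·b = 177, theta = 53.4769 deg


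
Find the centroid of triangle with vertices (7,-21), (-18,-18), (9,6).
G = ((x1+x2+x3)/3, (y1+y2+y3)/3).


Gx = (7- 18+9)/3 = -2/3 = -0.6667
Gy = (-21- 18+6)/3 = -33/3 = -11.0000

G = (-0.6667, -11.0000)


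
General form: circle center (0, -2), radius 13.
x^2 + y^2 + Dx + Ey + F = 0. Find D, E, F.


(x-0)^2 + (y+ 2)^2 = 13^2
D = -2h = 0, E = -2k = 4
F = h^2+k^2-r^2 = 0+4-169 = -165

D = 0, E = 4, F = -165


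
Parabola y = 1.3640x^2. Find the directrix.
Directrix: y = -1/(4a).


a = 1.3640
1/(4a) = 0.1833
directrix: y = -0.1833 = -0.1833

y = -0.1833


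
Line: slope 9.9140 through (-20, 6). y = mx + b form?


y - 6 = 9.9140(x + 20)
y = 9.9140x + 6 - 9.9140*(-20)
y = 9.9140x + 204.2800

y = 9.9140x + 204.2800


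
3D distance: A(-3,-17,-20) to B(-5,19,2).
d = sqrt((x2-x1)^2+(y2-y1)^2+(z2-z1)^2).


dx=-2, dy=36, dz=22
d = sqrt(4+1296+484) = sqrt(1784) = 42.2374

42.2374


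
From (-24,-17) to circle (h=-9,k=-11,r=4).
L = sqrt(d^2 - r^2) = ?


d = sqrt((-24+ 9)^2 + (-17+ 11)^2) = sqrt(225+36) = 16.1555
L = sqrt(261.0000 - 16) = sqrt(245.0000) = 15.6525

15.6525


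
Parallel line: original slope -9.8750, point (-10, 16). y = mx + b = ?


Parallel lines have equal slopes.
m2 = -9.8750
b2 = 16 + 9.8750*(-10) = -82.7500

y = -9.8750x - 82.7500


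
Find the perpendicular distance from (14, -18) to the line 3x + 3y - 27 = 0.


|3*14 + 3*(-18) - 27| = |-39| = 39
sqrt(9 + 9) = sqrt(18) = 4.2426
d = 39/sqrt(18) = 9.1924

9.1924


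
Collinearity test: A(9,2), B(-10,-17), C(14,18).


9*(-17-18) - 10*(18-2) + 14*(2+ 17)
= -315 - 160 + 266 = -209

No, not collinear (determinant = -209)


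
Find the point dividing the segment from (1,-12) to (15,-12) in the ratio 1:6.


Px = (1*15 + 6*1)/7 = 21/7 = 3.0000
Py = (1*(-12) + 6*(-12))/7 = -84/7 = -12.0000

P = (3.0000, -12.0000)


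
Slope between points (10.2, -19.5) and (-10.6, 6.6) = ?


dy = 6.6 + 19.5 = 26.1
dx = -10.6 - 10.2 = -20.8
m = 26.1/(-20.8) = -1.2548

m = -1.2548


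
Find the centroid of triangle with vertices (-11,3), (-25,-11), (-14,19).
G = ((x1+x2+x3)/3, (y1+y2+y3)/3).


Gx = (-11- 25- 14)/3 = -50/3 = -16.6667
Gy = (3- 11+19)/3 = 11/3 = 3.6667

G = (-16.6667, 3.6667)


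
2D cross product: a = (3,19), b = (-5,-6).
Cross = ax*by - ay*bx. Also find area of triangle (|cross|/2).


cross = 3*(-6) - 19*(-5) = -18 + 95 = 77
Triangle area = |77|/2 = 77/2 = 38.5000

cross = 77, triangle area = 38.5000


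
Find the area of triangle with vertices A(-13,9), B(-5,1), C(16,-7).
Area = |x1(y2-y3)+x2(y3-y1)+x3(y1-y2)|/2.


-13*(1+ 7) = -104
-5*(-7-9) = 80
16*(9-1) = 128
sum = 104
Area = |104|/2 = 52.0000

52.0000 sq units


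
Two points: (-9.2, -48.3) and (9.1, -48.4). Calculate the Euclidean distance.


dx = 9.1 + 9.2 = 18.3
dy = -48.4 + 48.3 = -0.1
d = sqrt(334.89 + 0.01) = sqrt(334.9) = 18.3003

18.3003


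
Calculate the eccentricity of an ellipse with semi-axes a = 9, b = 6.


c = sqrt(81-36) = sqrt(45) = 6.7082
e = c/a = sqrt(45)/9 = 0.7454

e = 0.7454


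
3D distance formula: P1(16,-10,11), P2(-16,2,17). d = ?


dx=-32, dy=12, dz=6
d = sqrt(1024+144+36) = sqrt(1204) = 34.6987

34.6987


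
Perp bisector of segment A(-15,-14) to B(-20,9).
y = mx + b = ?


Midpoint = (-17.5, -2.5)
Slope of AB = dy/dx = 23/(-5) = -4.6000
Perp slope = -dx/dy = 5/23 = 0.2174
b = My - (perp slope)*Mx = -2.5 + (-5*(-17.5))/23 = -2.5 + 3.8043 = 1.3043

y = 0.2174x + 1.3043


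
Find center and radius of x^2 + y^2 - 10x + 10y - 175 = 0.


h = -D/2 = 10/2 = 5
k = -E/2 = -10/2 = -5
r^2 = h^2 + k^2 - F = 25 + 25 + 175 = 225
r = 15

Center (5, -5), radius = 15


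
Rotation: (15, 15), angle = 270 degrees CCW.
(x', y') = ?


cos(270) = 0, sin(270) = -1
x' = 15*0 - 15*(-1) = 15
y' = 15*(-1) + 15*0 = -15

(15, -15)


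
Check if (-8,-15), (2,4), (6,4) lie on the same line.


-8*(4-4) + 2*(4+ 15) + 6*(-15-4)
= 0 + 38 - 114 = -76

No, not collinear (determinant = -76)


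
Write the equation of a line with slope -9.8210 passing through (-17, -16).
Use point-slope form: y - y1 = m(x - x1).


y + 16 = -9.8210(x + 17)
y = -9.8210x - 16 + 9.8210*(-17)
y = -9.8210x - 182.9570

y = -9.8210x - 182.9570


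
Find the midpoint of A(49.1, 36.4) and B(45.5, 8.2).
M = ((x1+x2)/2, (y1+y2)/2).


Mx = (49.1 + 45.5)/2 = 94.6/2 = 47.3000
My = (36.4 + 8.2)/2 = 44.6/2 = 22.3000

(47.3000, 22.3000)


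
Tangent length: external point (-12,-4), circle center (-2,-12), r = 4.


d = sqrt((-12+ 2)^2 + (-4+ 12)^2) = sqrt(100+64) = 12.8062
L = sqrt(164.0000 - 16) = sqrt(148.0000) = 12.1655

12.1655


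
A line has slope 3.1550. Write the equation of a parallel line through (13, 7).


Parallel lines have equal slopes.
m2 = 3.1550
b2 = 7 - 3.1550*13 = -34.0150

y = 3.1550x - 34.0150


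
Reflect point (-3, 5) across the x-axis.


Reflection rule for x-axis: (x, -y)
(-3, 5) -> (-3, -5)

(-3, -5)


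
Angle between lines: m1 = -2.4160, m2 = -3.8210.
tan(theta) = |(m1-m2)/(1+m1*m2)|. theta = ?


m1-m2 = 1.405
1+m1*m2 = 10.231536
tan(theta) = |1.405/10.231536| = 0.137321
theta = arctan(|1.405/10.231536|) = 7.8190 degrees (acute angle)

7.8190 degrees


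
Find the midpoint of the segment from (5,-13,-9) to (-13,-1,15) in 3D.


Mx = (5- 13)/2 = -4.0000
My = (-13- 1)/2 = -7.0000
Mz = (-9+15)/2 = 3.0000

M = (-4.0000, -7.0000, 3.0000)


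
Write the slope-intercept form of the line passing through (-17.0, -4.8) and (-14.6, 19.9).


m = (24.7)/(2.4) = 10.2917
b = y1 - m*x1 = -4.8 - (24.7*(-17.0))/(2.4) = -4.8 + 174.9583 = 170.1583

y = 10.2917x + 170.1583


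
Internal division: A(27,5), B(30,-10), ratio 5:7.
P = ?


Px = (5*30 + 7*27)/12 = 339/12 = 28.2500
Py = (5*(-10) + 7*5)/12 = -15/12 = -1.2500

P = (28.2500, -1.2500)


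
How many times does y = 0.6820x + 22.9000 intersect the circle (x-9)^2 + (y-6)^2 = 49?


Substitute y = 0.6820x + 22.9000: (x-9)^2 + (0.6820x+22.9000-6)^2 = 49
Expand to Ax^2 + Bx + C = 0, where b-k = 16.9
A = 1+m^2 = 1.465124
B = 2(m(b-k) - h) = 2(0.6820*16.9 - 9) = 5.0516
C = h^2 + (b-k)^2 - r^2 = 81 + 285.61 - 49 = 317.61
disc = B^2-4AC = 25.5187 - 1861.3521 = -1835.8334
disc < 0

0 intersection points


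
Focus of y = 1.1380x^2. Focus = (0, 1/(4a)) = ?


a = 1.1380
4a = 4.5520
focus = (0, 1/4.5520) = (0, 0.2197)

Focus = (0, 0.2197)


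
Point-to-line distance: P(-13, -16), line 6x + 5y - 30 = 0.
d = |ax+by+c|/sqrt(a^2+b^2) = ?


|6*(-13) + 5*(-16) - 30| = |-188| = 188
sqrt(36 + 25) = sqrt(61) = 7.8102
d = 188/sqrt(61) = 24.0709

24.0709


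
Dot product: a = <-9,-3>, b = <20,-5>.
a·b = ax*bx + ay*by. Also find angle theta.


a·b = -9*20 - 3*(-5) = -180 + 15 = -165
|a| = sqrt(81+9) = 9.4868
|b| = sqrt(400+25) = 20.6155
cos(theta) = -165/(sqrt(90)*sqrt(425)) = -165/sqrt(38250) = -0.843661
theta = arccos(-165/sqrt(38250)) = 147.5288 degrees

a·b = -165, theta = 147.5288 deg


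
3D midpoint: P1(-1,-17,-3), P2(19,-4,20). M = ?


Mx = (-1+19)/2 = 9.0000
My = (-17- 4)/2 = -10.5000
Mz = (-3+20)/2 = 8.5000

M = (9.0000, -10.5000, 8.5000)


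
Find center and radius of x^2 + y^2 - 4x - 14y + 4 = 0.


h = -D/2 = 4/2 = 2
k = -E/2 = 14/2 = 7
r^2 = h^2 + k^2 - F = 4 + 49 - 4 = 49
r = 7

Center (2, 7), radius = 7


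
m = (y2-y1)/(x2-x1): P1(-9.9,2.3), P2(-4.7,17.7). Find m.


dy = 17.7 - 2.3 = 15.4
dx = -4.7 + 9.9 = 5.2
m = 15.4/5.2 = 2.9615

m = 2.9615


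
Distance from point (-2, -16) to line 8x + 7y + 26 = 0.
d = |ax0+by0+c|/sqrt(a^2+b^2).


|8*(-2) + 7*(-16) + 26| = |-102| = 102
sqrt(64 + 49) = sqrt(113) = 10.6301
d = 102/sqrt(113) = 9.5954

9.5954


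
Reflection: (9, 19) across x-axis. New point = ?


Reflection rule for x-axis: (x, -y)
(9, 19) -> (9, -19)

(9, -19)


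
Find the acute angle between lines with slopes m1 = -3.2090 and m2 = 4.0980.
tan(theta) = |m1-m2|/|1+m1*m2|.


m1-m2 = -7.307
1+m1*m2 = -12.150482
tan(theta) = |-7.307/(-12.150482)| = 0.601375
theta = arctan(|-7.307/(-12.150482)|) = 31.0217 degrees (acute angle)

31.0217 degrees


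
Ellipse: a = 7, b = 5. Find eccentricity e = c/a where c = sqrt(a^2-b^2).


c = sqrt(49-25) = sqrt(24) = 4.8990
e = c/a = sqrt(24)/7 = 0.6999

e = 0.6999


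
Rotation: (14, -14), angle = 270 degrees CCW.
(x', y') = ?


cos(270) = 0, sin(270) = -1
x' = 14*0 + 14*(-1) = -14
y' = 14*(-1) - 14*0 = -14

(-14, -14)


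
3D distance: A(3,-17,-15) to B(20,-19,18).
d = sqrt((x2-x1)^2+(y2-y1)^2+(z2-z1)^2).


dx=17, dy=-2, dz=33
d = sqrt(289+4+1089) = sqrt(1382) = 37.1753

37.1753


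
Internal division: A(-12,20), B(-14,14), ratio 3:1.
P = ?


Px = (3*(-14) + 1*(-12))/4 = -54/4 = -13.5000
Py = (3*14 + 1*20)/4 = 62/4 = 15.5000

P = (-13.5000, 15.5000)


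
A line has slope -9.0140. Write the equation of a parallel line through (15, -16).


Parallel lines have equal slopes.
m2 = -9.0140
b2 = -16 + 9.0140*15 = 119.2100

y = -9.0140x + 119.2100


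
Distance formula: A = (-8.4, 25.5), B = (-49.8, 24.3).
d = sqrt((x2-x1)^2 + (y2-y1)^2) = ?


dx = -49.8 + 8.4 = -41.4
dy = 24.3 - 25.5 = -1.2
d = sqrt(1713.96 + 1.44) = sqrt(1715.4) = 41.4174

41.4174


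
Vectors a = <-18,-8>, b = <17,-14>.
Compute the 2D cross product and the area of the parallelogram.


cross = -18*(-14) + 8*17 = 252 + 136 = 388
Parallelogram area = |388| = 388

cross = 388, parallelogram area = 388


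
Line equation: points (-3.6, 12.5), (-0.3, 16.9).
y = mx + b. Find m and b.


m = (4.4)/(3.3) = 1.3333
b = y1 - m*x1 = 12.5 - (4.4*(-3.6))/(3.3) = 12.5 + 4.8000 = 17.3000

y = 1.3333x + 17.3000


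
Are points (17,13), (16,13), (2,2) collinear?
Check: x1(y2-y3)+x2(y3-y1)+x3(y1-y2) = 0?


17*(13-2) + 16*(2-13) + 2*(13-13)
= 187 - 176 + 0 = 11

No, not collinear (determinant = 11)


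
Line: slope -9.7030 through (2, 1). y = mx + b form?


y - 1 = -9.7030(x - 2)
y = -9.7030x + 1 + 9.7030*2
y = -9.7030x + 20.4060

y = -9.7030x + 20.4060


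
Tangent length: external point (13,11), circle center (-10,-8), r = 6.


d = sqrt((13+ 10)^2 + (11+ 8)^2) = sqrt(529+361) = 29.8329
L = sqrt(890.0000 - 36) = sqrt(854.0000) = 29.2233

29.2233


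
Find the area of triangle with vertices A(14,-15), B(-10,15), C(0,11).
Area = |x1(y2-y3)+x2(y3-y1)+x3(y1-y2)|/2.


14*(15-11) = 56
-10*(11+ 15) = -260
0*(-15-15) = 0
sum = -204
Area = |-204|/2 = 102.0000

102.0000 sq units


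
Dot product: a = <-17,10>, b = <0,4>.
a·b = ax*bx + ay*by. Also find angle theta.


a·b = -17*0 + 10*4 = 0 + 40 = 40
|a| = sqrt(289+100) = 19.7231
|b| = sqrt(0+16) = 4.0000
cos(theta) = 40/(sqrt(389)*sqrt(16)) = 40/sqrt(6224) = 0.507020
theta = arccos(40/sqrt(6224)) = 59.5345 degrees

a·b = 40, theta = 59.5345 deg


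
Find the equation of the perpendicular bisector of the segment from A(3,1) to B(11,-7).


Midpoint = (7, -3)
Slope of AB = dy/dx = -8/8 = -1.0000
Perp slope = -dx/dy = 8/8 = 1.0000
b = My - (perp slope)*Mx = -3 + (8*7)/(-8) = -3 - 7.0000 = -10.0000

y = 1.0000x - 10.0000


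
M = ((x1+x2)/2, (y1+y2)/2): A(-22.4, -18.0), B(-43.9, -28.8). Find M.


Mx = (-22.4 - 43.9)/2 = -66.3/2 = -33.1500
My = (-18.0 - 28.8)/2 = -46.8/2 = -23.4000

(-33.1500, -23.4000)


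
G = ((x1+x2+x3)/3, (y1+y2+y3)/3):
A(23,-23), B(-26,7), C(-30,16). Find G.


Gx = (23- 26- 30)/3 = -33/3 = -11.0000
Gy = (-23+7+16)/3 = 0/3 = 0

G = (-11.0000, 0)


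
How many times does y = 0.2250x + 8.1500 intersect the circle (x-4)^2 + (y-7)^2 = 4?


Substitute y = 0.2250x + 8.1500: (x-4)^2 + (0.2250x+8.1500-7)^2 = 4
Expand to Ax^2 + Bx + C = 0, where b-k = 1.15
A = 1+m^2 = 1.050625
B = 2(m(b-k) - h) = 2(0.2250*1.15 - 4) = -7.4825
C = h^2 + (b-k)^2 - r^2 = 16 + 1.3225 - 4 = 13.3225
disc = B^2-4AC = 55.9878 - 55.9878 = 0
disc = 0

1 intersection point (tangent)


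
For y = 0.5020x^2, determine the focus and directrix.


a = 0.5020
1/(4a) = 0.4980
Focus = (0, 0.4980)
Directrix: y = -0.4980

Focus = (0, 0.4980), Directrix: y = -0.4980


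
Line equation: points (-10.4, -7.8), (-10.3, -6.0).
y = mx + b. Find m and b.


m = (1.8)/(0.1) = 18.0000
b = y1 - m*x1 = -7.8 - (1.8*(-10.4))/(0.1) = -7.8 + 187.2000 = 179.4000

y = 18.0000x + 179.4000


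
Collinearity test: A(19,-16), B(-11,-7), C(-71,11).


19*(-7-11) - 11*(11+ 16) - 71*(-16+ 7)
= -342 - 297 + 639 = 0

Yes, collinear (determinant = 0)


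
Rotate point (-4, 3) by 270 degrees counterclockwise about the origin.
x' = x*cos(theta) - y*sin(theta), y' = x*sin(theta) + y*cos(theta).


cos(270) = 0, sin(270) = -1
x' = -4*0 - 3*(-1) = 3
y' = -4*(-1) + 3*0 = 4

(3, 4)


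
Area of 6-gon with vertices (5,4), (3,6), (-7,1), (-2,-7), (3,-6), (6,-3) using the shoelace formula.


sum(xi*y_{i+1}) = 5*6 + 3*1 - 7*(-7) - 2*(-6) + 3*(-3) + 6*4 = 109
sum(yi*x_{i+1}) = 4*3 + 6*(-7) + 1*(-2) - 7*3 - 6*6 - 3*5 = -104
Area = |109 + 104|/2 = 213/2 = 106.5000

106.5000 sq units


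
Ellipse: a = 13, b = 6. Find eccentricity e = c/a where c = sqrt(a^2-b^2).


c = sqrt(169-36) = sqrt(133) = 11.5326
e = c/a = sqrt(133)/13 = 0.8871

e = 0.8871


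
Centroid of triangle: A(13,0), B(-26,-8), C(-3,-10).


Gx = (13- 26- 3)/3 = -16/3 = -5.3333
Gy = (0- 8- 10)/3 = -18/3 = -6.0000

G = (-5.3333, -6.0000)


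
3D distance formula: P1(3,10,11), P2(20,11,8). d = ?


dx=17, dy=1, dz=-3
d = sqrt(289+1+9) = sqrt(299) = 17.2916

17.2916


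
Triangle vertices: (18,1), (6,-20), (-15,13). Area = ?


18*(-20-13) = -594
6*(13-1) = 72
-15*(1+ 20) = -315
sum = -837
Area = |-837|/2 = 418.5000

418.5000 sq units


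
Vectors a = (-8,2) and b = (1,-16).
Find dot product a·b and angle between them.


a·b = -8*1 + 2*(-16) = -8 - 32 = -40
|a| = sqrt(64+4) = 8.2462
|b| = sqrt(1+256) = 16.0312
cos(theta) = -40/(sqrt(68)*sqrt(257)) = -40/sqrt(17476) = -0.302579
theta = arccos(-40/sqrt(17476)) = 107.6126 degrees

a·b = -40, theta = 107.6126 deg


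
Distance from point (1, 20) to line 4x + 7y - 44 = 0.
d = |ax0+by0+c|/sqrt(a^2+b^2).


|4*1 + 7*20 - 44| = |100| = 100
sqrt(16 + 49) = sqrt(65) = 8.0623
d = 100/sqrt(65) = 12.4035

12.4035


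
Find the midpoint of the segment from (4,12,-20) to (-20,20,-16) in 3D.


Mx = (4- 20)/2 = -8.0000
My = (12+20)/2 = 16.0000
Mz = (-20- 16)/2 = -18.0000

M = (-8.0000, 16.0000, -18.0000)


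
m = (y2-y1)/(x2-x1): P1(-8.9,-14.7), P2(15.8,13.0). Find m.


dy = 13.0 + 14.7 = 27.7
dx = 15.8 + 8.9 = 24.7
m = 27.7/24.7 = 1.1215

m = 1.1215


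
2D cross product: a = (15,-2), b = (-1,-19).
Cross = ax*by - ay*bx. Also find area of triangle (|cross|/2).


cross = 15*(-19) + 2*(-1) = -285 - 2 = -287
Triangle area = |-287|/2 = 287/2 = 143.5000

cross = -287, triangle area = 143.5000


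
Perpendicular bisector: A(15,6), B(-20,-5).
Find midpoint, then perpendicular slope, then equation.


Midpoint = (-2.5, 0.5)
Slope of AB = dy/dx = -11/(-35) = 0.3143
Perp slope = -dx/dy = -35/11 = -3.1818
b = My - (perp slope)*Mx = 0.5 + (-35*(-2.5))/(-11) = 0.5 - 7.9545 = -7.4545

y = -3.1818x - 7.4545


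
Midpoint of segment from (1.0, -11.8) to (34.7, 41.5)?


Mx = (1.0 + 34.7)/2 = 35.7/2 = 17.8500
My = (-11.8 + 41.5)/2 = 29.7/2 = 14.8500

(17.8500, 14.8500)


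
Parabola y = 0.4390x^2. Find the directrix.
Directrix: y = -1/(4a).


a = 0.4390
1/(4a) = 0.5695
directrix: y = -0.5695 = -0.5695

y = -0.5695


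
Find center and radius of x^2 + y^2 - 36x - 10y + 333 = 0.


h = -D/2 = 36/2 = 18
k = -E/2 = 10/2 = 5
r^2 = h^2 + k^2 - F = 324 + 25 - 333 = 16
r = 4

Center (18, 5), radius = 4


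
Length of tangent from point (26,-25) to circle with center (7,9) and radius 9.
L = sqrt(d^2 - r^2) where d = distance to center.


d = sqrt((26-7)^2 + (-25-9)^2) = sqrt(361+1156) = 38.9487
L = sqrt(1517.0000 - 81) = sqrt(1436.0000) = 37.8946

37.8946


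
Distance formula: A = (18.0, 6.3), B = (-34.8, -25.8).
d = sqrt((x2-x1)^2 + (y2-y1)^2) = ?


dx = -34.8 - 18.0 = -52.8
dy = -25.8 - 6.3 = -32.1
d = sqrt(2787.84 + 1030.41) = sqrt(3818.25) = 61.7920

61.7920


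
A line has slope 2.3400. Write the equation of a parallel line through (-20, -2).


Parallel lines have equal slopes.
m2 = 2.3400
b2 = -2 - 2.3400*(-20) = 44.8000

y = 2.3400x + 44.8000


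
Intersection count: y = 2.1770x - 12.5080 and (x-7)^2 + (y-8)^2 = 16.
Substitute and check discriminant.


Substitute y = 2.1770x - 12.5080: (x-7)^2 + (2.1770x- 12.5080-8)^2 = 16
Expand to Ax^2 + Bx + C = 0, where b-k = -20.508
A = 1+m^2 = 5.739329
B = 2(m(b-k) - h) = 2(2.1770*(-20.508) - 7) = -103.291832
C = h^2 + (b-k)^2 - r^2 = 49 + 420.578064 - 16 = 453.578064
disc = B^2-4AC = 10669.2026 - 10412.9349 = 256.2677
disc > 0

2 intersection points


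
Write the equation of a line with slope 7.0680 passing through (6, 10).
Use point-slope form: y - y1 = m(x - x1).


y - 10 = 7.0680(x - 6)
y = 7.0680x + 10 - 7.0680*6
y = 7.0680x - 32.4080

y = 7.0680x - 32.4080


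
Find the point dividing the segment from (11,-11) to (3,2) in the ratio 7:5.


Px = (7*3 + 5*11)/12 = 76/12 = 6.3333
Py = (7*2 + 5*(-11))/12 = -41/12 = -3.4167

P = (6.3333, -3.4167)


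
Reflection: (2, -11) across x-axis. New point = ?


Reflection rule for x-axis: (x, -y)
(2, -11) -> (2, 11)

(2, 11)


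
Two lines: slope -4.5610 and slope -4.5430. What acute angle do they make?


m1-m2 = -0.018
1+m1*m2 = 21.720623
tan(theta) = |-0.018/21.720623| = 0.000829
theta = arctan(|-0.018/21.720623|) = 0.0475 degrees (acute angle)

0.0475 degrees


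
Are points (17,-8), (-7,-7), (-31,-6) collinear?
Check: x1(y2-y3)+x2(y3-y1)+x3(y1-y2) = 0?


17*(-7+ 6) - 7*(-6+ 8) - 31*(-8+ 7)
= -17 - 14 + 31 = 0

Yes, collinear (determinant = 0)


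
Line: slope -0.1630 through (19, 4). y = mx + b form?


y - 4 = -0.1630(x - 19)
y = -0.1630x + 4 + 0.1630*19
y = -0.1630x + 7.0970

y = -0.1630x + 7.0970


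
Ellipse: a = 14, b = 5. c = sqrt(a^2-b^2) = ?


c^2 = 14^2 - 5^2 = 196 - 25 = 171
c = sqrt(171) = 13.0767

c = 13.0767


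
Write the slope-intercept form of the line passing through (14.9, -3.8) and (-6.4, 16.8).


m = (20.6)/(-21.3) = -0.9671
b = y1 - m*x1 = -3.8 - (20.6*14.9)/(-21.3) = -3.8 + 14.4103 = 10.6103

y = -0.9671x + 10.6103


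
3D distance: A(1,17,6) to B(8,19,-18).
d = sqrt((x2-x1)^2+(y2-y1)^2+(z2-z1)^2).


dx=7, dy=2, dz=-24
d = sqrt(49+4+576) = sqrt(629) = 25.0799

25.0799
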